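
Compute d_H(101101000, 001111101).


XOR: 100010101
Count of 1s: 4

4


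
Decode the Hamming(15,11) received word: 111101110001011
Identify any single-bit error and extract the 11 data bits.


Syndrome = 0: no error detected

Data: 10110001011 (no errors)


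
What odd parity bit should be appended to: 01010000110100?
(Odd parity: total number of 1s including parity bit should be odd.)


Number of 1s in data: 5
Parity bit: 0

0


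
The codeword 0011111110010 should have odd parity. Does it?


Number of 1s: 8

No, parity error (8 ones)


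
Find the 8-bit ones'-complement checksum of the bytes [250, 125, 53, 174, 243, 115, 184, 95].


Sum = 1239 mod 256 = 215
Complement = 40

40


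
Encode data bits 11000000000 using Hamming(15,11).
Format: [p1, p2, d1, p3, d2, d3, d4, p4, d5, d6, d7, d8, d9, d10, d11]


Parity bits: p1=0, p2=1, p3=1, p4=0

011110000000000


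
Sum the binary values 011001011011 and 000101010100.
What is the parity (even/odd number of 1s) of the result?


011001011011 = 1627
000101010100 = 340
Sum = 1967 = 11110101111
1s count = 9

odd parity (9 ones in 11110101111)


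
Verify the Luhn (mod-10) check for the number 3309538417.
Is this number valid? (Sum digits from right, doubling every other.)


Luhn sum = 42
42 mod 10 = 2

Invalid (Luhn sum mod 10 = 2)


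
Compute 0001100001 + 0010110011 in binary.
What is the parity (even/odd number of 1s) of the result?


0001100001 = 97
0010110011 = 179
Sum = 276 = 100010100
1s count = 3

odd parity (3 ones in 100010100)


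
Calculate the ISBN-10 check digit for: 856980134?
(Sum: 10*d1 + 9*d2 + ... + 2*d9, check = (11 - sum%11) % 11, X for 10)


Weighted sum: 305
305 mod 11 = 8

Check digit: 3


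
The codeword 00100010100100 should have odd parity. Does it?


Number of 1s: 4

No, parity error (4 ones)


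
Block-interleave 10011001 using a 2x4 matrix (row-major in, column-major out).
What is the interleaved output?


Matrix:
  1001
  1001
Read columns: 11000011

11000011


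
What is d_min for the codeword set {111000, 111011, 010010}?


Comparing all pairs, minimum distance: 2
Can detect 1 errors, correct 0 errors

2


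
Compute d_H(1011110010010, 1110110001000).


XOR: 0101000011010
Count of 1s: 5

5


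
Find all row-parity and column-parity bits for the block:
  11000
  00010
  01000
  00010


Row parities: 0111
Column parities: 10000

Row P: 0111, Col P: 10000, Corner: 1


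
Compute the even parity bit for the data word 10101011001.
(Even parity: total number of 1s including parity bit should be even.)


Number of 1s in data: 6
Parity bit: 0

0


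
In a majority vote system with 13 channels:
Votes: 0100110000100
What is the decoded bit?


Ones: 4 out of 13
Threshold: 7

0 (4/13 voted 1)


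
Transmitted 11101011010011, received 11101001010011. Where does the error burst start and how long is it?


XOR: 00000010000000

Burst at position 6, length 1


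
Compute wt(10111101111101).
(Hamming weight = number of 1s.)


Counting 1s in 10111101111101

11


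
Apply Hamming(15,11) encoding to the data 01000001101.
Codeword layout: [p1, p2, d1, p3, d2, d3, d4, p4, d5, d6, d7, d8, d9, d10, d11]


Parity bits: p1=1, p2=1, p3=0, p4=1

110010010001101


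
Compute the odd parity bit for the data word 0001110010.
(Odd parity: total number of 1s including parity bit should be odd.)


Number of 1s in data: 4
Parity bit: 1

1


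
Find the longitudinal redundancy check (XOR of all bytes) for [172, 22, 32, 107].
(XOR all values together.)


XOR chain: 172 ^ 22 ^ 32 ^ 107 = 241

241


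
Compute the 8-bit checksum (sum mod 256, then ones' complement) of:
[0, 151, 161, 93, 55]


Sum = 460 mod 256 = 204
Complement = 51

51


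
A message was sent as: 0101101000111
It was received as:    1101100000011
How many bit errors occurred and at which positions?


XOR: 1000001000100

3 error(s) at position(s): 0, 6, 10


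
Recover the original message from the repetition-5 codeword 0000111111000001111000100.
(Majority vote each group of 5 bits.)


Groups: 00001, 11111, 00000, 11110, 00100
Majority votes: 01010

01010


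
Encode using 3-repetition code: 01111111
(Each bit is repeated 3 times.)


Each bit -> 3 copies

000111111111111111111111


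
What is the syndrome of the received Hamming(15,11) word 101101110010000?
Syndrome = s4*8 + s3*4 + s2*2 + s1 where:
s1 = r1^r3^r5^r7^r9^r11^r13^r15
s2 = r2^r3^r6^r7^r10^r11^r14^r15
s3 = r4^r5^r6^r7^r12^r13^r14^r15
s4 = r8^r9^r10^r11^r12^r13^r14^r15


s1=0, s2=0, s3=1, s4=0

Syndrome = 4 (error at position 4)


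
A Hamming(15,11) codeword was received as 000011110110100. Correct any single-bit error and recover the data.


Syndrome = 0: no error detected

Data: 01110110100 (no errors)


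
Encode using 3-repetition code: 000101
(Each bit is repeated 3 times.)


Each bit -> 3 copies

000000000111000111


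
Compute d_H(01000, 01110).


XOR: 00110
Count of 1s: 2

2


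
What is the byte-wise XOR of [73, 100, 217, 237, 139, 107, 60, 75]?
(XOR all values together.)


XOR chain: 73 ^ 100 ^ 217 ^ 237 ^ 139 ^ 107 ^ 60 ^ 75 = 142

142


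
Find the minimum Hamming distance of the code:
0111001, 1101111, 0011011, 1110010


Comparing all pairs, minimum distance: 2
Can detect 1 errors, correct 0 errors

2


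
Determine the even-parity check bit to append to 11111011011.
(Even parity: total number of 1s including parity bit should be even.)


Number of 1s in data: 9
Parity bit: 1

1


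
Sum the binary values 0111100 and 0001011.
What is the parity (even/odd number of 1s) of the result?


0111100 = 60
0001011 = 11
Sum = 71 = 1000111
1s count = 4

even parity (4 ones in 1000111)


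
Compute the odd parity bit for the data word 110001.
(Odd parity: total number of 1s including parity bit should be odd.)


Number of 1s in data: 3
Parity bit: 0

0


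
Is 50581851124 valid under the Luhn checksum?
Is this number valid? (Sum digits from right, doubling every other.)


Luhn sum = 41
41 mod 10 = 1

Invalid (Luhn sum mod 10 = 1)


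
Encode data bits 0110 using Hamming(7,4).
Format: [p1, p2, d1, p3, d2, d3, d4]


Parity bits: p1=1, p2=1, p3=0

1100110


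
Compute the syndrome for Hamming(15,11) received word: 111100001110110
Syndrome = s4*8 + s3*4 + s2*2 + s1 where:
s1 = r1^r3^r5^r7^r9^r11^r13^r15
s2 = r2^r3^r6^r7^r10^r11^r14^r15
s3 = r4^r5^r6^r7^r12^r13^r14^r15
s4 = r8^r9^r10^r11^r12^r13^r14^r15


s1=1, s2=1, s3=1, s4=1

Syndrome = 15 (error at position 15)


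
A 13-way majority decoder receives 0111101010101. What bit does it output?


Ones: 8 out of 13
Threshold: 7

1 (8/13 voted 1)


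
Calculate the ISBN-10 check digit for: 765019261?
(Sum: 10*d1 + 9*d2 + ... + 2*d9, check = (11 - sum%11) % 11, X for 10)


Weighted sum: 243
243 mod 11 = 1

Check digit: X


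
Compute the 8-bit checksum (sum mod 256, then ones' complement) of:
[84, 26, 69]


Sum = 179 mod 256 = 179
Complement = 76

76


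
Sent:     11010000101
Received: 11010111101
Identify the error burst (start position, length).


XOR: 00000111000

Burst at position 5, length 3


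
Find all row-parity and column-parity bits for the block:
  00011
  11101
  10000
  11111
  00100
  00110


Row parities: 001110
Column parities: 10011

Row P: 001110, Col P: 10011, Corner: 1


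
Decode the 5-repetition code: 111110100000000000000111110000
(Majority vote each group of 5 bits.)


Groups: 11111, 01000, 00000, 00000, 01111, 10000
Majority votes: 100010

100010


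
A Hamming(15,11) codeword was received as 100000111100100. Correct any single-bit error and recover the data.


Syndrome = 0: no error detected

Data: 00011100100 (no errors)


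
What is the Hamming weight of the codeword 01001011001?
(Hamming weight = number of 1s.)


Counting 1s in 01001011001

5


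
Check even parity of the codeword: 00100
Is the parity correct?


Number of 1s: 1

No, parity error (1 ones)


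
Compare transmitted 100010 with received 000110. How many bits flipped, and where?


XOR: 100100

2 error(s) at position(s): 0, 3


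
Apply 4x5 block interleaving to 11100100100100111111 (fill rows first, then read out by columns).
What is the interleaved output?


Matrix:
  11100
  10010
  01001
  11111
Read columns: 11011011100101010011

11011011100101010011


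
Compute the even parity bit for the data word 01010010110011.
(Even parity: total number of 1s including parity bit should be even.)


Number of 1s in data: 7
Parity bit: 1

1


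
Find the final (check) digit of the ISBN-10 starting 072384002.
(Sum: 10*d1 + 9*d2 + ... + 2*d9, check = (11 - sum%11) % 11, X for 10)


Weighted sum: 172
172 mod 11 = 7

Check digit: 4


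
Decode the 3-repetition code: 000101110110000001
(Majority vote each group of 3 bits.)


Groups: 000, 101, 110, 110, 000, 001
Majority votes: 011100

011100


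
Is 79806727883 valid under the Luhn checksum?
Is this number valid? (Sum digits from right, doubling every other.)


Luhn sum = 60
60 mod 10 = 0

Valid (Luhn sum mod 10 = 0)


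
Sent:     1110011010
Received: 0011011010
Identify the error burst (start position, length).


XOR: 1101000000

Burst at position 0, length 4


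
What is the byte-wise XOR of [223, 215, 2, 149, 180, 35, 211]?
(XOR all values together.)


XOR chain: 223 ^ 215 ^ 2 ^ 149 ^ 180 ^ 35 ^ 211 = 219

219


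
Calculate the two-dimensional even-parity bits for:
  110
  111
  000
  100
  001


Row parities: 01011
Column parities: 100

Row P: 01011, Col P: 100, Corner: 1


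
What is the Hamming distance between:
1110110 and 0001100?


XOR: 1111010
Count of 1s: 5

5


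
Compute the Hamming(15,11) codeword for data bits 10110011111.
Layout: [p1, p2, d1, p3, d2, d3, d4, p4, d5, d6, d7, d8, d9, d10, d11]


Parity bits: p1=1, p2=0, p3=0, p4=1

101001110011111


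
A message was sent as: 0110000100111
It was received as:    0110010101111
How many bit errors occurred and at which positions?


XOR: 0000010001000

2 error(s) at position(s): 5, 9


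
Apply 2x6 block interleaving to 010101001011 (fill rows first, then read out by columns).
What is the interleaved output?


Matrix:
  010101
  001011
Read columns: 001001100111

001001100111


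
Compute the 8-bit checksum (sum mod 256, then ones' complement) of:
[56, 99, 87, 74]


Sum = 316 mod 256 = 60
Complement = 195

195


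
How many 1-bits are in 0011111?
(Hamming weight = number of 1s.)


Counting 1s in 0011111

5


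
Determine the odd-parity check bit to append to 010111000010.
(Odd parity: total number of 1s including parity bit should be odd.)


Number of 1s in data: 5
Parity bit: 0

0


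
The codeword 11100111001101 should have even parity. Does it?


Number of 1s: 9

No, parity error (9 ones)


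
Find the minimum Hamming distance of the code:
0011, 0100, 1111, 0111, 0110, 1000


Comparing all pairs, minimum distance: 1
Can detect 0 errors, correct 0 errors

1


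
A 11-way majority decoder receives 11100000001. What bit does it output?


Ones: 4 out of 11
Threshold: 6

0 (4/11 voted 1)


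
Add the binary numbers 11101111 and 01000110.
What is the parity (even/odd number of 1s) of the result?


11101111 = 239
01000110 = 70
Sum = 309 = 100110101
1s count = 5

odd parity (5 ones in 100110101)


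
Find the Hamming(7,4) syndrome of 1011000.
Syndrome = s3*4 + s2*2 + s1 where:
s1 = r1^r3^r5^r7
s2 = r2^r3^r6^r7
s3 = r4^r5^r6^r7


s1=0, s2=1, s3=1

Syndrome = 6 (error at position 6)


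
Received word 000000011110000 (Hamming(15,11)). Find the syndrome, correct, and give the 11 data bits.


Syndrome = 0: no error detected

Data: 00001110000 (no errors)


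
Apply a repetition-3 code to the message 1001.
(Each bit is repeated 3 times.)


Each bit -> 3 copies

111000000111


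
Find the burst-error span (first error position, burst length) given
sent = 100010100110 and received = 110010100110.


XOR: 010000000000

Burst at position 1, length 1


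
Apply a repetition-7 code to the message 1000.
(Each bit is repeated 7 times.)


Each bit -> 7 copies

1111111000000000000000000000


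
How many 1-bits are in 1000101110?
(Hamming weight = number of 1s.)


Counting 1s in 1000101110

5


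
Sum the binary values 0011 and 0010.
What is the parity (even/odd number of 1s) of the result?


0011 = 3
0010 = 2
Sum = 5 = 101
1s count = 2

even parity (2 ones in 101)


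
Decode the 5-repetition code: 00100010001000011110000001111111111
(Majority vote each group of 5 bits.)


Groups: 00100, 01000, 10000, 11110, 00000, 11111, 11111
Majority votes: 0001011

0001011


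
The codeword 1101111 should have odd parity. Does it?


Number of 1s: 6

No, parity error (6 ones)


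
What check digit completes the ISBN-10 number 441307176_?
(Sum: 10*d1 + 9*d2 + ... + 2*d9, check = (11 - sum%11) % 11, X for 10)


Weighted sum: 177
177 mod 11 = 1

Check digit: X


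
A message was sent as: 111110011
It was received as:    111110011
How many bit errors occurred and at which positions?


XOR: 000000000

0 errors (received matches sent)


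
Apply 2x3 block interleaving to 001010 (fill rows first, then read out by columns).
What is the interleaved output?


Matrix:
  001
  010
Read columns: 000110

000110


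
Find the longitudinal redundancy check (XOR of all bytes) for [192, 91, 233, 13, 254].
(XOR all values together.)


XOR chain: 192 ^ 91 ^ 233 ^ 13 ^ 254 = 129

129


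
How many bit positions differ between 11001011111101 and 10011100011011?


XOR: 01010111100110
Count of 1s: 8

8


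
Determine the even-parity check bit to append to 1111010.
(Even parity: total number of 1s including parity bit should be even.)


Number of 1s in data: 5
Parity bit: 1

1


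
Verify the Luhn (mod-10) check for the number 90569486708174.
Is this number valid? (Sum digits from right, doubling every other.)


Luhn sum = 64
64 mod 10 = 4

Invalid (Luhn sum mod 10 = 4)


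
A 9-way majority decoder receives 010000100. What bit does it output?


Ones: 2 out of 9
Threshold: 5

0 (2/9 voted 1)


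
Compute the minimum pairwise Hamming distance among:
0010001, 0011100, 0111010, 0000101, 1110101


Comparing all pairs, minimum distance: 2
Can detect 1 errors, correct 0 errors

2


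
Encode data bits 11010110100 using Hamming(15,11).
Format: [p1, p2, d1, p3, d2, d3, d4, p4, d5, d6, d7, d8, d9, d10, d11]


Parity bits: p1=1, p2=0, p3=1, p4=1

101110110110100


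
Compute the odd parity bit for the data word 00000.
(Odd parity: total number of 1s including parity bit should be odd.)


Number of 1s in data: 0
Parity bit: 1

1


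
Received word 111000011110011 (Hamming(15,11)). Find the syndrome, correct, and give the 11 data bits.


Syndrome = 1: error at position 1

Data: 10001110011 (corrected bit 1)


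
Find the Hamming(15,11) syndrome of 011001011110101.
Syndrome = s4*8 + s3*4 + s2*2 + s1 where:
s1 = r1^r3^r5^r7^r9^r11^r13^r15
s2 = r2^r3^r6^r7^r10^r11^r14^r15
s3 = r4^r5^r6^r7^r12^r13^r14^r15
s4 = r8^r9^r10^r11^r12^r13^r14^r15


s1=1, s2=0, s3=1, s4=0

Syndrome = 5 (error at position 5)


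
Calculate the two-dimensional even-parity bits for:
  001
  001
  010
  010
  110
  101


Row parities: 111100
Column parities: 011

Row P: 111100, Col P: 011, Corner: 0


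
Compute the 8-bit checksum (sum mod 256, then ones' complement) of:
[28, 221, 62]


Sum = 311 mod 256 = 55
Complement = 200

200


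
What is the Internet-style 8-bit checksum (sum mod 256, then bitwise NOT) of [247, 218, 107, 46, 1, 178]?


Sum = 797 mod 256 = 29
Complement = 226

226


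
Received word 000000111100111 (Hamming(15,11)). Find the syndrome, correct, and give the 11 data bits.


Syndrome = 0: no error detected

Data: 00011100111 (no errors)


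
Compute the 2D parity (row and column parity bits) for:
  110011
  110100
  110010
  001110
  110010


Row parities: 01111
Column parities: 001001

Row P: 01111, Col P: 001001, Corner: 0


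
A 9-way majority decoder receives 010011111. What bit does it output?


Ones: 6 out of 9
Threshold: 5

1 (6/9 voted 1)


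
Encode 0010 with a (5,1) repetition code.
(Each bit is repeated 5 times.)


Each bit -> 5 copies

00000000001111100000


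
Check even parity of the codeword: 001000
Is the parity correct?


Number of 1s: 1

No, parity error (1 ones)


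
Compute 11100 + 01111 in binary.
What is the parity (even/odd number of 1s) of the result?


11100 = 28
01111 = 15
Sum = 43 = 101011
1s count = 4

even parity (4 ones in 101011)


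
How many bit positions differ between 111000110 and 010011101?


XOR: 101011011
Count of 1s: 6

6


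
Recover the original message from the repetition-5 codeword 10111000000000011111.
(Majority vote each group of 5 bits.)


Groups: 10111, 00000, 00000, 11111
Majority votes: 1001

1001


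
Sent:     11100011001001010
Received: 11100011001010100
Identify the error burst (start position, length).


XOR: 00000000000011110

Burst at position 12, length 4


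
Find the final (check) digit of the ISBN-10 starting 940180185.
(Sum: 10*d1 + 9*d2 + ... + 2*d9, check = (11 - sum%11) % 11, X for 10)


Weighted sum: 219
219 mod 11 = 10

Check digit: 1


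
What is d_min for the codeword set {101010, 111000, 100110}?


Comparing all pairs, minimum distance: 2
Can detect 1 errors, correct 0 errors

2


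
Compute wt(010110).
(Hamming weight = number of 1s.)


Counting 1s in 010110

3


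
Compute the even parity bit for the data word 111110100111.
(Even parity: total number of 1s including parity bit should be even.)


Number of 1s in data: 9
Parity bit: 1

1


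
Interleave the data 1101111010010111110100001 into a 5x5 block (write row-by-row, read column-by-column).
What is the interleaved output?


Matrix:
  11011
  11010
  01011
  11101
  00001
Read columns: 1101011110000101110010111

1101011110000101110010111


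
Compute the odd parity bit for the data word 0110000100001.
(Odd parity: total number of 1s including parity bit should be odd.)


Number of 1s in data: 4
Parity bit: 1

1


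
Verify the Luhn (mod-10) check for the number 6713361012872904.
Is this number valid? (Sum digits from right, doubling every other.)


Luhn sum = 64
64 mod 10 = 4

Invalid (Luhn sum mod 10 = 4)


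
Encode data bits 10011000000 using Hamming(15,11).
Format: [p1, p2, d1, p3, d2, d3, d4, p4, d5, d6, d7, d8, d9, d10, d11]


Parity bits: p1=1, p2=0, p3=1, p4=1

101100111000000


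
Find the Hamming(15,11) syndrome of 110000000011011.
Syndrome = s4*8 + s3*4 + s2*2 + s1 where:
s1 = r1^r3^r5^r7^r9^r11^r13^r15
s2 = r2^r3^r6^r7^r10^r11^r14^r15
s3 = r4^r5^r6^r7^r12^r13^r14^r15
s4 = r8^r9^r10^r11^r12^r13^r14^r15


s1=1, s2=0, s3=1, s4=0

Syndrome = 5 (error at position 5)


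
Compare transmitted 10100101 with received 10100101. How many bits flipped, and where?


XOR: 00000000

0 errors (received matches sent)


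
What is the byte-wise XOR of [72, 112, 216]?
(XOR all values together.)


XOR chain: 72 ^ 112 ^ 216 = 224

224


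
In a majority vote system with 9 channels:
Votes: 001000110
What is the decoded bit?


Ones: 3 out of 9
Threshold: 5

0 (3/9 voted 1)


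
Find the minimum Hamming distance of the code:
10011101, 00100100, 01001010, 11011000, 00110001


Comparing all pairs, minimum distance: 3
Can detect 2 errors, correct 1 errors

3


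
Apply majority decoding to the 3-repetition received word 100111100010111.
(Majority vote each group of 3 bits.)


Groups: 100, 111, 100, 010, 111
Majority votes: 01001

01001


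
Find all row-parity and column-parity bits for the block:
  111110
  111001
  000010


Row parities: 101
Column parities: 000101

Row P: 101, Col P: 000101, Corner: 0


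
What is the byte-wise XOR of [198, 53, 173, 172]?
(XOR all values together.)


XOR chain: 198 ^ 53 ^ 173 ^ 172 = 242

242


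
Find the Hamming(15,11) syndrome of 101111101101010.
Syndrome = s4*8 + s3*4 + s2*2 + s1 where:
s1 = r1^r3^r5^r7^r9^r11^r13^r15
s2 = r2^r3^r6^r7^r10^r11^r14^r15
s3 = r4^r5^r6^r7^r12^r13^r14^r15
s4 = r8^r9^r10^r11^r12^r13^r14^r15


s1=1, s2=1, s3=0, s4=0

Syndrome = 3 (error at position 3)


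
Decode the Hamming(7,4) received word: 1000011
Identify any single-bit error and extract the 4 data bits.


Syndrome = 0: no error detected

Data: 0011 (no errors)


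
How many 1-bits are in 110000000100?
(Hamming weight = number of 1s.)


Counting 1s in 110000000100

3


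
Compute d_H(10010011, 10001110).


XOR: 00011101
Count of 1s: 4

4


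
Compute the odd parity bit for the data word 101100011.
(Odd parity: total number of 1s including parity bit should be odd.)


Number of 1s in data: 5
Parity bit: 0

0


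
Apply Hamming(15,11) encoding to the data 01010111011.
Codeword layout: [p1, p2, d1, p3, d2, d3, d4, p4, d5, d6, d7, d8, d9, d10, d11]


Parity bits: p1=0, p2=1, p3=1, p4=1

010110110111011


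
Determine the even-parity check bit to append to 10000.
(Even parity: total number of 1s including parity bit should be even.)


Number of 1s in data: 1
Parity bit: 1

1


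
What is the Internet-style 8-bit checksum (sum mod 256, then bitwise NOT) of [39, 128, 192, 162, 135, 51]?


Sum = 707 mod 256 = 195
Complement = 60

60


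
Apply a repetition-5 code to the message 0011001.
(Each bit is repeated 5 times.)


Each bit -> 5 copies

00000000001111111111000000000011111


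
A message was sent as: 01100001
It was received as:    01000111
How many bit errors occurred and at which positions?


XOR: 00100110

3 error(s) at position(s): 2, 5, 6


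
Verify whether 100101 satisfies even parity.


Number of 1s: 3

No, parity error (3 ones)


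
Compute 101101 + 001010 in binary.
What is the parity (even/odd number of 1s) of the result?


101101 = 45
001010 = 10
Sum = 55 = 110111
1s count = 5

odd parity (5 ones in 110111)


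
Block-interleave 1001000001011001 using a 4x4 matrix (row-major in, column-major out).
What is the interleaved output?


Matrix:
  1001
  0000
  0101
  1001
Read columns: 1001001000001011

1001001000001011


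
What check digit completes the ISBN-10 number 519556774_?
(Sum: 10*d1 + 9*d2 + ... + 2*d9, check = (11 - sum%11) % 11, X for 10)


Weighted sum: 283
283 mod 11 = 8

Check digit: 3


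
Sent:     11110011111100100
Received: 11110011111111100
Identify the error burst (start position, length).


XOR: 00000000000011000

Burst at position 12, length 2


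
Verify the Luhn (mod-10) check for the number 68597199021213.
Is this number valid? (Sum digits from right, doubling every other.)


Luhn sum = 56
56 mod 10 = 6

Invalid (Luhn sum mod 10 = 6)


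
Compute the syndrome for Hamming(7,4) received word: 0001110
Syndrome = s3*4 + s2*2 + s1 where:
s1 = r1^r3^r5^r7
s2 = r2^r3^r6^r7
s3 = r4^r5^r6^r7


s1=1, s2=1, s3=1

Syndrome = 7 (error at position 7)


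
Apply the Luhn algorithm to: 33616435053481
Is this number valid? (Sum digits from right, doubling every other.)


Luhn sum = 54
54 mod 10 = 4

Invalid (Luhn sum mod 10 = 4)


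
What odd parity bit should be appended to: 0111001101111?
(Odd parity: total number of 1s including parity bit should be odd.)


Number of 1s in data: 9
Parity bit: 0

0


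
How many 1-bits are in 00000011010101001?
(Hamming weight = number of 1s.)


Counting 1s in 00000011010101001

6


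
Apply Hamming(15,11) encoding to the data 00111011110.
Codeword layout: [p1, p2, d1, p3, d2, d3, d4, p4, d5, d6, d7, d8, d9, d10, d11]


Parity bits: p1=0, p2=0, p3=1, p4=1

000101111011110


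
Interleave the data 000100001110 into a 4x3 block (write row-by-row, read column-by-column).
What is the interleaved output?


Matrix:
  000
  100
  001
  110
Read columns: 010100010010

010100010010


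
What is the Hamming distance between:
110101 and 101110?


XOR: 011011
Count of 1s: 4

4


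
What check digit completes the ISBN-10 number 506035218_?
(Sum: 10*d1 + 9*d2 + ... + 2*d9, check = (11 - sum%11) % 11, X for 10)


Weighted sum: 168
168 mod 11 = 3

Check digit: 8


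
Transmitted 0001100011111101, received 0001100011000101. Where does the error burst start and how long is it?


XOR: 0000000000111000

Burst at position 10, length 3


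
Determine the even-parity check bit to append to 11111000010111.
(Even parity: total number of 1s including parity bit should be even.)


Number of 1s in data: 9
Parity bit: 1

1


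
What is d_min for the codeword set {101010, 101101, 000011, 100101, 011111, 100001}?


Comparing all pairs, minimum distance: 1
Can detect 0 errors, correct 0 errors

1


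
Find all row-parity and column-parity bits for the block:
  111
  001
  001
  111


Row parities: 1111
Column parities: 000

Row P: 1111, Col P: 000, Corner: 0


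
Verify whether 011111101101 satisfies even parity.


Number of 1s: 9

No, parity error (9 ones)


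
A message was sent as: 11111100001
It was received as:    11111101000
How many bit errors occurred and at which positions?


XOR: 00000001001

2 error(s) at position(s): 7, 10


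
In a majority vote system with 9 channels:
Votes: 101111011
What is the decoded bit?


Ones: 7 out of 9
Threshold: 5

1 (7/9 voted 1)


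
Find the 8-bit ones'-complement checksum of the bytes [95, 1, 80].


Sum = 176 mod 256 = 176
Complement = 79

79


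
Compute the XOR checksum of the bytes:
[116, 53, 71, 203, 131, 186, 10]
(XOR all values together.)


XOR chain: 116 ^ 53 ^ 71 ^ 203 ^ 131 ^ 186 ^ 10 = 254

254


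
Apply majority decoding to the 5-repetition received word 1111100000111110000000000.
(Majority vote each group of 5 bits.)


Groups: 11111, 00000, 11111, 00000, 00000
Majority votes: 10100

10100


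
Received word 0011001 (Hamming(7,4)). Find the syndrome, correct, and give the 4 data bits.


Syndrome = 0: no error detected

Data: 1001 (no errors)


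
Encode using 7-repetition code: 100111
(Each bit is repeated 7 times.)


Each bit -> 7 copies

111111100000000000000111111111111111111111


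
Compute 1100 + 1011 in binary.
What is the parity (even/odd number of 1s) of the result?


1100 = 12
1011 = 11
Sum = 23 = 10111
1s count = 4

even parity (4 ones in 10111)


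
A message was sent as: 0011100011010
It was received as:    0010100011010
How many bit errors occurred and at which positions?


XOR: 0001000000000

1 error(s) at position(s): 3


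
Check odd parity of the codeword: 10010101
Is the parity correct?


Number of 1s: 4

No, parity error (4 ones)


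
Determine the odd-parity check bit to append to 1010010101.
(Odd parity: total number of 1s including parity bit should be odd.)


Number of 1s in data: 5
Parity bit: 0

0


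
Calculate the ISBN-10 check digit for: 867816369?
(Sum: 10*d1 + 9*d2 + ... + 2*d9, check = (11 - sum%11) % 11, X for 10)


Weighted sum: 330
330 mod 11 = 0

Check digit: 0


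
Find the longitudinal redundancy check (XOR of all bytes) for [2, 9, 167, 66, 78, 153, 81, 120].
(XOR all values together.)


XOR chain: 2 ^ 9 ^ 167 ^ 66 ^ 78 ^ 153 ^ 81 ^ 120 = 16

16


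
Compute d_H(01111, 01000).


XOR: 00111
Count of 1s: 3

3


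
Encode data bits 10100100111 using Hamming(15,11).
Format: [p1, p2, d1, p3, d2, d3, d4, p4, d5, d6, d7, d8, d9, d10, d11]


Parity bits: p1=1, p2=1, p3=0, p4=0

111001000100111


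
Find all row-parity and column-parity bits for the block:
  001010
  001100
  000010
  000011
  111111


Row parities: 00100
Column parities: 111000

Row P: 00100, Col P: 111000, Corner: 1


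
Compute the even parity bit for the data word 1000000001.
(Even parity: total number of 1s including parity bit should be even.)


Number of 1s in data: 2
Parity bit: 0

0


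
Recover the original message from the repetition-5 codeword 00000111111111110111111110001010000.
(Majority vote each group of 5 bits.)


Groups: 00000, 11111, 11111, 10111, 11111, 00010, 10000
Majority votes: 0111100

0111100


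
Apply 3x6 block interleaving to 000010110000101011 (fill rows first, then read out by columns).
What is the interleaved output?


Matrix:
  000010
  110000
  101011
Read columns: 011010001000101001

011010001000101001


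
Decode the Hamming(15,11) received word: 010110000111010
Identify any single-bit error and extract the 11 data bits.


Syndrome = 0: no error detected

Data: 01000111010 (no errors)


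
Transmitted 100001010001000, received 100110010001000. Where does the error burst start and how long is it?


XOR: 000111000000000

Burst at position 3, length 3


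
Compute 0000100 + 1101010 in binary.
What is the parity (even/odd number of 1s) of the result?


0000100 = 4
1101010 = 106
Sum = 110 = 1101110
1s count = 5

odd parity (5 ones in 1101110)


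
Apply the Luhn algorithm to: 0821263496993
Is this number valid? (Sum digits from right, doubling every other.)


Luhn sum = 60
60 mod 10 = 0

Valid (Luhn sum mod 10 = 0)


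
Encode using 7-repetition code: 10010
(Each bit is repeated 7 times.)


Each bit -> 7 copies

11111110000000000000011111110000000


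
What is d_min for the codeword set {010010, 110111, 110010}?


Comparing all pairs, minimum distance: 1
Can detect 0 errors, correct 0 errors

1


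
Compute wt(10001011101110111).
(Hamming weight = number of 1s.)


Counting 1s in 10001011101110111

11


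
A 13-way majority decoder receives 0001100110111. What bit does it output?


Ones: 7 out of 13
Threshold: 7

1 (7/13 voted 1)


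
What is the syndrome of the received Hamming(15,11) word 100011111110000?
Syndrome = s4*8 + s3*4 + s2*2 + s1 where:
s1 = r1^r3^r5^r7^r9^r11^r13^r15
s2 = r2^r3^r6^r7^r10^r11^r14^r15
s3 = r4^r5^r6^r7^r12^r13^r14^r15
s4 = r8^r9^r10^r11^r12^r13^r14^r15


s1=1, s2=0, s3=1, s4=0

Syndrome = 5 (error at position 5)


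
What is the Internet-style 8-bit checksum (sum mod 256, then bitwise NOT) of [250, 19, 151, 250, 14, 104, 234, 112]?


Sum = 1134 mod 256 = 110
Complement = 145

145


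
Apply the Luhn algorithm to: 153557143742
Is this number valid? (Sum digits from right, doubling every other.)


Luhn sum = 55
55 mod 10 = 5

Invalid (Luhn sum mod 10 = 5)


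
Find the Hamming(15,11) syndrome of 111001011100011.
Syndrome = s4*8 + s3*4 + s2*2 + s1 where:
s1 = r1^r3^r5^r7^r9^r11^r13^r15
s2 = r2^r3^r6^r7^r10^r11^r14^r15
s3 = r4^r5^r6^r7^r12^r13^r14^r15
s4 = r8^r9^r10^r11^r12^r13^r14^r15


s1=0, s2=0, s3=1, s4=1

Syndrome = 12 (error at position 12)


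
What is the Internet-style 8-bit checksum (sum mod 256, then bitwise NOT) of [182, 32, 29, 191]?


Sum = 434 mod 256 = 178
Complement = 77

77


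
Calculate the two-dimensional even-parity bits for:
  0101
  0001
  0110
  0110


Row parities: 0100
Column parities: 0100

Row P: 0100, Col P: 0100, Corner: 1


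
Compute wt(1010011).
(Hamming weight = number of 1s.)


Counting 1s in 1010011

4


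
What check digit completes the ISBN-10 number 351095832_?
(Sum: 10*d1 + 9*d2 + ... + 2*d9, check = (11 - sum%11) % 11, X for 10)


Weighted sum: 207
207 mod 11 = 9

Check digit: 2


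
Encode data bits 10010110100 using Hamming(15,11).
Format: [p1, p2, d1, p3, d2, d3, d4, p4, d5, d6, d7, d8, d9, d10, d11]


Parity bits: p1=0, p2=0, p3=0, p4=1

001000110110100


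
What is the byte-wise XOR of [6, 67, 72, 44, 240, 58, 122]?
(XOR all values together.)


XOR chain: 6 ^ 67 ^ 72 ^ 44 ^ 240 ^ 58 ^ 122 = 145

145


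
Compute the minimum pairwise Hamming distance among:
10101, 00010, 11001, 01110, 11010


Comparing all pairs, minimum distance: 2
Can detect 1 errors, correct 0 errors

2


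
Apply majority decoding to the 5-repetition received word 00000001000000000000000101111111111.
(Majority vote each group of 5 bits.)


Groups: 00000, 00100, 00000, 00000, 00010, 11111, 11111
Majority votes: 0000011

0000011


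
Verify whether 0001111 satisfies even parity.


Number of 1s: 4

Yes, parity is correct (4 ones)


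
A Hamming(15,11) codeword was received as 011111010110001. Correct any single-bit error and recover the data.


Syndrome = 0: no error detected

Data: 11100110001 (no errors)


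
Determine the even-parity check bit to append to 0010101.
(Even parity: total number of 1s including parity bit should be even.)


Number of 1s in data: 3
Parity bit: 1

1


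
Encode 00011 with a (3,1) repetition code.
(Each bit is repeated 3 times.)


Each bit -> 3 copies

000000000111111


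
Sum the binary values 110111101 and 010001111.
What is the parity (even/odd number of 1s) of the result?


110111101 = 445
010001111 = 143
Sum = 588 = 1001001100
1s count = 4

even parity (4 ones in 1001001100)


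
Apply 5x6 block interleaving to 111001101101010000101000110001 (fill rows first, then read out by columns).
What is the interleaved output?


Matrix:
  111001
  101101
  010000
  101000
  110001
Read columns: 110111010111010010000000011001

110111010111010010000000011001


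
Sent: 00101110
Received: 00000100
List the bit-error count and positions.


XOR: 00101010

3 error(s) at position(s): 2, 4, 6


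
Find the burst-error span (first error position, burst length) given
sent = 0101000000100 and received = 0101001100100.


XOR: 0000001100000

Burst at position 6, length 2


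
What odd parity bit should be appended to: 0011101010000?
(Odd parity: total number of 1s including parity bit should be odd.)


Number of 1s in data: 5
Parity bit: 0

0


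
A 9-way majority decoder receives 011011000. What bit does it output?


Ones: 4 out of 9
Threshold: 5

0 (4/9 voted 1)


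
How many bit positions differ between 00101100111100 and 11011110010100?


XOR: 11110010101000
Count of 1s: 7

7


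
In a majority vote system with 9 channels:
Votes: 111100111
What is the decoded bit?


Ones: 7 out of 9
Threshold: 5

1 (7/9 voted 1)


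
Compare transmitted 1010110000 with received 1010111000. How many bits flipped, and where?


XOR: 0000001000

1 error(s) at position(s): 6


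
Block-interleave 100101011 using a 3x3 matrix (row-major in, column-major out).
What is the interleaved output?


Matrix:
  100
  101
  011
Read columns: 110001011

110001011


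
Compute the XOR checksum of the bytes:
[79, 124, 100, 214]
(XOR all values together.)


XOR chain: 79 ^ 124 ^ 100 ^ 214 = 129

129


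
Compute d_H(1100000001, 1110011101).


XOR: 0010011100
Count of 1s: 4

4


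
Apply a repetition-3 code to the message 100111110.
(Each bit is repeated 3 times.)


Each bit -> 3 copies

111000000111111111111111000


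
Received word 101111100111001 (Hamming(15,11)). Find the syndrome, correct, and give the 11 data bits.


Syndrome = 0: no error detected

Data: 11110111001 (no errors)


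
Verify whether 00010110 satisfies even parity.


Number of 1s: 3

No, parity error (3 ones)


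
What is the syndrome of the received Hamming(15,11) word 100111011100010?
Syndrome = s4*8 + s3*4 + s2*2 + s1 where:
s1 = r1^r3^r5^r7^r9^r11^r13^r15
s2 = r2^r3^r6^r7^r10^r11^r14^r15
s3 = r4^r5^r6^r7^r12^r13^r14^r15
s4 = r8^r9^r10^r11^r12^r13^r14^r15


s1=1, s2=1, s3=0, s4=0

Syndrome = 3 (error at position 3)


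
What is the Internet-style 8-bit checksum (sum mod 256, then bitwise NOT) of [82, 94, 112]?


Sum = 288 mod 256 = 32
Complement = 223

223


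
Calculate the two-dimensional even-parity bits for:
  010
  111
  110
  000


Row parities: 1100
Column parities: 011

Row P: 1100, Col P: 011, Corner: 0


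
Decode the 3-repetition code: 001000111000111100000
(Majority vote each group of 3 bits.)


Groups: 001, 000, 111, 000, 111, 100, 000
Majority votes: 0010100

0010100


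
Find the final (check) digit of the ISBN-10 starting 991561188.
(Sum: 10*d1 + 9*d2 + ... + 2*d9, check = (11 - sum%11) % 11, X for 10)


Weighted sum: 299
299 mod 11 = 2

Check digit: 9


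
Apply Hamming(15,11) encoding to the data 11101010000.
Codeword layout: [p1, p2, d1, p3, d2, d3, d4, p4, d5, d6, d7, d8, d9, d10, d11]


Parity bits: p1=0, p2=1, p3=0, p4=0

011011001010000


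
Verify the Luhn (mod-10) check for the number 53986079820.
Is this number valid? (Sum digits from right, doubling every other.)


Luhn sum = 61
61 mod 10 = 1

Invalid (Luhn sum mod 10 = 1)


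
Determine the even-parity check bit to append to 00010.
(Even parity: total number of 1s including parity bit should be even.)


Number of 1s in data: 1
Parity bit: 1

1


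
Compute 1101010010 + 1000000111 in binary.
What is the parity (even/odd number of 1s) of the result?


1101010010 = 850
1000000111 = 519
Sum = 1369 = 10101011001
1s count = 6

even parity (6 ones in 10101011001)


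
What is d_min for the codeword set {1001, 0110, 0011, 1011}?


Comparing all pairs, minimum distance: 1
Can detect 0 errors, correct 0 errors

1


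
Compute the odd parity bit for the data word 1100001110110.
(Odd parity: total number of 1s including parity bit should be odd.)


Number of 1s in data: 7
Parity bit: 0

0


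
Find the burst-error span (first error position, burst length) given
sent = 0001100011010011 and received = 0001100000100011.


XOR: 0000000011110000

Burst at position 8, length 4


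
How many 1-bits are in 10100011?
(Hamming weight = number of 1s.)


Counting 1s in 10100011

4


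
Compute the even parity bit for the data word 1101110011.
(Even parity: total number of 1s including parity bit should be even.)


Number of 1s in data: 7
Parity bit: 1

1


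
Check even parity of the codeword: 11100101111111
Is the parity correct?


Number of 1s: 11

No, parity error (11 ones)


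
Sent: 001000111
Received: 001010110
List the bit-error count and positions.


XOR: 000010001

2 error(s) at position(s): 4, 8


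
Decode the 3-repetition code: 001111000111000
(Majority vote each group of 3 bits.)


Groups: 001, 111, 000, 111, 000
Majority votes: 01010

01010


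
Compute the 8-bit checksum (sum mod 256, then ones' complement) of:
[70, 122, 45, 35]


Sum = 272 mod 256 = 16
Complement = 239

239


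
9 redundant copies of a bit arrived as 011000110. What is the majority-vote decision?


Ones: 4 out of 9
Threshold: 5

0 (4/9 voted 1)


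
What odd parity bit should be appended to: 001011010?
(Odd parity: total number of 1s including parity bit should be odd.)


Number of 1s in data: 4
Parity bit: 1

1


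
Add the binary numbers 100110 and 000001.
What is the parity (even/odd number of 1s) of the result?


100110 = 38
000001 = 1
Sum = 39 = 100111
1s count = 4

even parity (4 ones in 100111)


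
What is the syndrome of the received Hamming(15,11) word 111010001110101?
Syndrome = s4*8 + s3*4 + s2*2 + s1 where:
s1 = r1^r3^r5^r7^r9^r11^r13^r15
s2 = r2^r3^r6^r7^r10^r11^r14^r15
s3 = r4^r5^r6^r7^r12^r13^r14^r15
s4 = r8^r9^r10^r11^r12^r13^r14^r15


s1=1, s2=1, s3=1, s4=1

Syndrome = 15 (error at position 15)


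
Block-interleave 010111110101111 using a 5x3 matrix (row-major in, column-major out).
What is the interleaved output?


Matrix:
  010
  111
  110
  101
  111
Read columns: 011111110101011

011111110101011


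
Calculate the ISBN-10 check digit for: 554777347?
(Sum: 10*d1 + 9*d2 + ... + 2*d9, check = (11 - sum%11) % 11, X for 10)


Weighted sum: 291
291 mod 11 = 5

Check digit: 6
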